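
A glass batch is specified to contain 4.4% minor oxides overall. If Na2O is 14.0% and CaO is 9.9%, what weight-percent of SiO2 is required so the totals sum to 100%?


Known pieces sum to 100%:
  SiO2 = 100 - (others + Na2O + CaO)
  SiO2 = 100 - (4.4 + 14.0 + 9.9) = 71.7%

71.7%


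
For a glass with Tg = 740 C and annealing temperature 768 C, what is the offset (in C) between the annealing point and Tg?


Offset = T_anneal - Tg:
  offset = 768 - 740 = 28 C

28 C


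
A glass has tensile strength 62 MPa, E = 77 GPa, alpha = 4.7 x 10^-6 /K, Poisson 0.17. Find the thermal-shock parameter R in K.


Thermal shock resistance: R = sigma * (1 - nu) / (E * alpha)
  Numerator = 62 * (1 - 0.17) = 51.46
  Denominator = 77 * 1000 * (4.7 x 10^-6) = 0.3619
  R = 51.46 / 0.3619 = 142.2 K

142.2 K


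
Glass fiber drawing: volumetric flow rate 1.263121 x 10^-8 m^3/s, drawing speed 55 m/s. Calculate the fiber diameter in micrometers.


Cross-sectional area from continuity:
  A = Q / v = 1.263121 x 10^-8 / 55 = 2.296584 x 10^-10 m^2
Diameter from circular cross-section:
  d = sqrt(4A / pi) * 10^6 (m -> um)
  d = sqrt(4 * 2.296584 x 10^-10 / pi) * 10^6 = 17.1 um

17.1 um


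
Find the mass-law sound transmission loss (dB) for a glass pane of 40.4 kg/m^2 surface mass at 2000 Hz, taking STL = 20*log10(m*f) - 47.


Mass law: STL = 20 * log10(m * f) - 47
  m * f = 40.4 * 2000 = 80800
  log10(80800) = 4.90741
  STL = 20 * 4.90741 - 47 = 98.1482 - 47 = 51.1 dB

51.1 dB


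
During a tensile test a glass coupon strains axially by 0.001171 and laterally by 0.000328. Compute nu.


Poisson's ratio: nu = lateral strain / axial strain
  nu = 0.000328 / 0.001171 = 0.2801

0.2801


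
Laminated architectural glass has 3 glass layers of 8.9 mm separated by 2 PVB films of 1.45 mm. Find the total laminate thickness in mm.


Total thickness = glass contribution + PVB contribution
  Glass: 3 * 8.9 = 26.7 mm
  PVB: 2 * 1.45 = 2.9 mm
  Total = 26.7 + 2.9 = 29.6 mm

29.6 mm


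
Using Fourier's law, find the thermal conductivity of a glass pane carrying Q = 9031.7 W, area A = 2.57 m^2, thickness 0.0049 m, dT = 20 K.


Fourier's law rearranged: k = Q * t / (A * dT)
  Numerator = 9031.7 * 0.0049 = 44.25533
  Denominator = 2.57 * 20 = 51.4
  k = 44.25533 / 51.4 = 0.861 W/mK

0.861 W/mK


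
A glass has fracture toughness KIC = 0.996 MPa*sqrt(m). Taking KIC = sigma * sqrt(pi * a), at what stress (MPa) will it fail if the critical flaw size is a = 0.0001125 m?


Rearrange KIC = sigma * sqrt(pi * a):
  sigma = KIC / sqrt(pi * a)
  sqrt(pi * 0.0001125) = 0.0188
  sigma = 0.996 / 0.0188 = 52.98 MPa

52.98 MPa


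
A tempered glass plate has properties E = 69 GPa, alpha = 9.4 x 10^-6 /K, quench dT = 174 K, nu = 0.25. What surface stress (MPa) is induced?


Tempering stress: sigma = E * alpha * dT / (1 - nu)
  E (MPa) = 69 * 1000 = 69000
  Numerator = 69000 * (9.4 x 10^-6) * 174 = 112.8564
  Denominator = 1 - 0.25 = 0.75
  sigma = 112.8564 / 0.75 = 150.5 MPa

150.5 MPa


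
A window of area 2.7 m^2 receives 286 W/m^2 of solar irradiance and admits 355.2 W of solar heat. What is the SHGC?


Rearrange Q = Area * SHGC * Irradiance:
  SHGC = Q / (Area * Irradiance)
  SHGC = 355.2 / (2.7 * 286) = 0.46

0.46


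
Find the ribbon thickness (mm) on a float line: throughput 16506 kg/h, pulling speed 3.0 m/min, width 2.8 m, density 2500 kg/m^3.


Ribbon cross-section from mass balance:
  Volume rate = throughput / density = 16506 / 2500 = 6.6024 m^3/h
  thickness = volume rate / (speed * 60 * width), i.e.
  thickness = throughput / (60 * speed * width * density) * 1000
  thickness = 16506 / (60 * 3.0 * 2.8 * 2500) * 1000 = 13.1 mm

13.1 mm


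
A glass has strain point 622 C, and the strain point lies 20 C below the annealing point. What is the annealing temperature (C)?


T_anneal = T_strain + gap:
  T_anneal = 622 + 20 = 642 C

642 C


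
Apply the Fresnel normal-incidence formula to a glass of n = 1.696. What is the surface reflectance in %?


Fresnel reflectance at normal incidence:
  R = ((n - 1)/(n + 1))^2
  (n - 1)/(n + 1) = (1.696 - 1)/(1.696 + 1) = 0.25816
  R = 0.25816^2 = 0.0666466
  R(%) = 0.0666466 * 100 = 6.665%

6.665%


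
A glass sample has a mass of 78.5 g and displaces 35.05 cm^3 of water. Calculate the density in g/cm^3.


Use the definition of density:
  rho = mass / volume
  rho = 78.5 / 35.05 = 2.24 g/cm^3

2.24 g/cm^3


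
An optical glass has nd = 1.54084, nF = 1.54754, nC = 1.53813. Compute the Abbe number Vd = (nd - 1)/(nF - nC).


Abbe number formula: Vd = (nd - 1) / (nF - nC)
  nd - 1 = 1.54084 - 1 = 0.54084
  nF - nC = 1.54754 - 1.53813 = 0.00941
  Vd = 0.54084 / 0.00941 = 57.48

57.48


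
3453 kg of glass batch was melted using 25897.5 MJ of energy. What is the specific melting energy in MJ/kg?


Rearrange E = m * s for s:
  s = E / m
  s = 25897.5 / 3453 = 7.5 MJ/kg

7.5 MJ/kg


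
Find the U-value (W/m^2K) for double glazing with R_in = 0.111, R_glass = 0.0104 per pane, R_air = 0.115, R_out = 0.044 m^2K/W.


Total thermal resistance (series):
  R_total = R_in + R_glass + R_air + R_glass + R_out
  R_total = 0.111 + 0.0104 + 0.115 + 0.0104 + 0.044 = 0.2908 m^2K/W
U-value = 1 / R_total = 1 / 0.2908 = 3.439 W/m^2K

3.439 W/m^2K


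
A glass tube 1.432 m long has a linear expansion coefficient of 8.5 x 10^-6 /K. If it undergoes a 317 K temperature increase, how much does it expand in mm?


Thermal expansion formula: dL = alpha * L0 * dT
  dL = (8.5 x 10^-6) * 1.432 * 317 = 0.00385852 m
Convert to mm: 0.00385852 * 1000 = 3.8585 mm

3.8585 mm


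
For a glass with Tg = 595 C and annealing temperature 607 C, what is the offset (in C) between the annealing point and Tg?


Offset = T_anneal - Tg:
  offset = 607 - 595 = 12 C

12 C


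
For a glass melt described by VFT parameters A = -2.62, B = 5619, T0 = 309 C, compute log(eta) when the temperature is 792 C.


VFT equation: log(eta) = A + B / (T - T0)
  T - T0 = 792 - 309 = 483
  B / (T - T0) = 5619 / 483 = 11.634
  log(eta) = -2.62 + 11.634 = 9.014

9.014


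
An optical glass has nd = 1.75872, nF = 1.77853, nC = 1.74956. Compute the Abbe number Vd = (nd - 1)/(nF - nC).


Abbe number formula: Vd = (nd - 1) / (nF - nC)
  nd - 1 = 1.75872 - 1 = 0.75872
  nF - nC = 1.77853 - 1.74956 = 0.02897
  Vd = 0.75872 / 0.02897 = 26.19

26.19


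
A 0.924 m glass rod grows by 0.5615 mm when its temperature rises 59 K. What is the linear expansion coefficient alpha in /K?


Rearrange dL = alpha * L0 * dT for alpha:
  alpha = dL / (L0 * dT)
  alpha = (0.5615 / 1000) / (0.924 * 59) = 0.0000103 /K = 1.03 x 10^-5 /K

1.03 x 10^-5 /K


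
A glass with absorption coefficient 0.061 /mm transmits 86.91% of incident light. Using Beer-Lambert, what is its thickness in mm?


Rearrange T = exp(-alpha * thickness):
  thickness = -ln(T) / alpha
  T = 86.91/100 = 0.8691
  ln(T) = -0.1403
  -ln(T) = 0.1403
  thickness = 0.1403 / 0.061 = 2.3 mm

2.3 mm


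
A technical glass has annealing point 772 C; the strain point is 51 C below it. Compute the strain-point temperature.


Strain point = annealing point - difference:
  T_strain = 772 - 51 = 721 C

721 C


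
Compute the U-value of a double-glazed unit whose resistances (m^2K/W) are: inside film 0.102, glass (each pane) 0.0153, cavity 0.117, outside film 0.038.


Total thermal resistance (series):
  R_total = R_in + R_glass + R_air + R_glass + R_out
  R_total = 0.102 + 0.0153 + 0.117 + 0.0153 + 0.038 = 0.2876 m^2K/W
U-value = 1 / R_total = 1 / 0.2876 = 3.477 W/m^2K

3.477 W/m^2K


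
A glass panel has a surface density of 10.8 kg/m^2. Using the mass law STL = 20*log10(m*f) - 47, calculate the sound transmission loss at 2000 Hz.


Mass law: STL = 20 * log10(m * f) - 47
  m * f = 10.8 * 2000 = 21600
  log10(21600) = 4.33445
  STL = 20 * 4.33445 - 47 = 86.689 - 47 = 39.7 dB

39.7 dB


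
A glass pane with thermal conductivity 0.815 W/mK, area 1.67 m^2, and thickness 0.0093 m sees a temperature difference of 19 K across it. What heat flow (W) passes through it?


Fourier's law: Q = k * A * dT / t
  Q = 0.815 * 1.67 * 19 / 0.0093
  Q = 25.85995 / 0.0093 = 2780.6 W

2780.6 W


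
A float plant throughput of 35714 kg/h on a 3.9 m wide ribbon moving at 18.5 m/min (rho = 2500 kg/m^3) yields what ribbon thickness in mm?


Ribbon cross-section from mass balance:
  Volume rate = throughput / density = 35714 / 2500 = 14.2856 m^3/h
  thickness = volume rate / (speed * 60 * width), i.e.
  thickness = throughput / (60 * speed * width * density) * 1000
  thickness = 35714 / (60 * 18.5 * 3.9 * 2500) * 1000 = 3.3 mm

3.3 mm


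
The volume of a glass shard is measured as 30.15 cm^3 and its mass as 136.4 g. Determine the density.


Use the definition of density:
  rho = mass / volume
  rho = 136.4 / 30.15 = 4.524 g/cm^3

4.524 g/cm^3


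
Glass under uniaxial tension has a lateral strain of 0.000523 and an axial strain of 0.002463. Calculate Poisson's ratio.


Poisson's ratio: nu = lateral strain / axial strain
  nu = 0.000523 / 0.002463 = 0.2123

0.2123


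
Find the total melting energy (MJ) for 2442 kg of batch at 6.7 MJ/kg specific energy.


Total energy = mass * specific energy
  E = 2442 * 6.7 = 16361.4 MJ

16361.4 MJ


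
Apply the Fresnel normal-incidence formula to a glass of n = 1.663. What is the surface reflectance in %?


Fresnel reflectance at normal incidence:
  R = ((n - 1)/(n + 1))^2
  (n - 1)/(n + 1) = (1.663 - 1)/(1.663 + 1) = 0.248967
  R = 0.248967^2 = 0.0619846
  R(%) = 0.0619846 * 100 = 6.198%

6.198%


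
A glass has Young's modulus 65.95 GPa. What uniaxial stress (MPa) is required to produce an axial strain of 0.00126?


Rearrange E = sigma / epsilon:
  sigma = E * epsilon
  E (MPa) = 65.95 * 1000 = 65950
  sigma = 65950 * 0.00126 = 83.1 MPa

83.1 MPa


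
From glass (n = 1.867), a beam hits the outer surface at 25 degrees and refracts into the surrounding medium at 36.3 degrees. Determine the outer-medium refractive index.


Apply Snell's law: n1 * sin(theta1) = n2 * sin(theta2)
  n2 = n1 * sin(theta1) / sin(theta2)
  sin(25) = 0.422618
  sin(36.3) = 0.592013
  n2 = 1.867 * 0.422618 / 0.592013 = 1.3328

1.3328


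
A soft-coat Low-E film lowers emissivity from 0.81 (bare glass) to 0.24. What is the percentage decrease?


Percentage reduction = (1 - coated/uncoated) * 100
  Ratio = 0.24 / 0.81 = 0.2963
  Reduction = (1 - 0.2963) * 100 = 70.4%

70.4%


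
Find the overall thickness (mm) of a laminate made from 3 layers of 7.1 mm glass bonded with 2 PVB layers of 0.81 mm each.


Total thickness = glass contribution + PVB contribution
  Glass: 3 * 7.1 = 21.3 mm
  PVB: 2 * 0.81 = 1.62 mm
  Total = 21.3 + 1.62 = 22.92 mm

22.92 mm


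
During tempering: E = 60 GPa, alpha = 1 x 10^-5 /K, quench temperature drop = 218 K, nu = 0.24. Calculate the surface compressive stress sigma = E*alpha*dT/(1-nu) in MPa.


Tempering stress: sigma = E * alpha * dT / (1 - nu)
  E (MPa) = 60 * 1000 = 60000
  Numerator = 60000 * (1 x 10^-5) * 218 = 130.8
  Denominator = 1 - 0.24 = 0.76
  sigma = 130.8 / 0.76 = 172.1 MPa

172.1 MPa


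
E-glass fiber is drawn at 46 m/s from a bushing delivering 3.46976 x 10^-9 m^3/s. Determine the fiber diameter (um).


Cross-sectional area from continuity:
  A = Q / v = 3.46976 x 10^-9 / 46 = 7.542957 x 10^-11 m^2
Diameter from circular cross-section:
  d = sqrt(4A / pi) * 10^6 (m -> um)
  d = sqrt(4 * 7.542957 x 10^-11 / pi) * 10^6 = 9.8 um

9.8 um


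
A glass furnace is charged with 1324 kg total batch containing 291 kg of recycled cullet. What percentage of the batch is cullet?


Cullet ratio = (cullet mass / total batch mass) * 100
  Ratio = 291 / 1324 * 100 = 21.98%

21.98%


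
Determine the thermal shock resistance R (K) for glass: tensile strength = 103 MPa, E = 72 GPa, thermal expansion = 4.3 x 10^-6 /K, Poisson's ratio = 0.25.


Thermal shock resistance: R = sigma * (1 - nu) / (E * alpha)
  Numerator = 103 * (1 - 0.25) = 77.25
  Denominator = 72 * 1000 * (4.3 x 10^-6) = 0.3096
  R = 77.25 / 0.3096 = 249.5 K

249.5 K


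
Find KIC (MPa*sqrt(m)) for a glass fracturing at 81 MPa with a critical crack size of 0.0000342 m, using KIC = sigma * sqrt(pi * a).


Fracture toughness: KIC = sigma * sqrt(pi * a)
  pi * a = pi * 0.0000342 = 0.000107442
  sqrt(pi * a) = 0.010365
  KIC = 81 * 0.010365 = 0.84 MPa*sqrt(m)

0.84 MPa*sqrt(m)


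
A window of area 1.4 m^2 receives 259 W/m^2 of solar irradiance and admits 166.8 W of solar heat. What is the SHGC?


Rearrange Q = Area * SHGC * Irradiance:
  SHGC = Q / (Area * Irradiance)
  SHGC = 166.8 / (1.4 * 259) = 0.46

0.46


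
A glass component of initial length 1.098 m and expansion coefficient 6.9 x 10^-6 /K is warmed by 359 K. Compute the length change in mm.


Thermal expansion formula: dL = alpha * L0 * dT
  dL = (6.9 x 10^-6) * 1.098 * 359 = 0.00271986 m
Convert to mm: 0.00271986 * 1000 = 2.7199 mm

2.7199 mm


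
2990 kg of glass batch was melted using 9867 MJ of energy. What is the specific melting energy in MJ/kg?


Rearrange E = m * s for s:
  s = E / m
  s = 9867 / 2990 = 3.3 MJ/kg

3.3 MJ/kg


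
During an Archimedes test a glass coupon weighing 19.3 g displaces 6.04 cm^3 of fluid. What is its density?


Use the definition of density:
  rho = mass / volume
  rho = 19.3 / 6.04 = 3.195 g/cm^3

3.195 g/cm^3


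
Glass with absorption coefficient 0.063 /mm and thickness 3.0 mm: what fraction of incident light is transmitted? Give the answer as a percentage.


Beer-Lambert law: T = exp(-alpha * thickness)
  exponent = -0.063 * 3.0 = -0.189
  T = exp(-0.189) = 0.8278
  Percentage = 0.8278 * 100 = 82.78%

82.78%


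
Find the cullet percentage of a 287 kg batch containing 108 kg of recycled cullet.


Cullet ratio = (cullet mass / total batch mass) * 100
  Ratio = 108 / 287 * 100 = 37.63%

37.63%


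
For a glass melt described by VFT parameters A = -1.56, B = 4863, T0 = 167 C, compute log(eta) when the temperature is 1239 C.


VFT equation: log(eta) = A + B / (T - T0)
  T - T0 = 1239 - 167 = 1072
  B / (T - T0) = 4863 / 1072 = 4.536
  log(eta) = -1.56 + 4.536 = 2.976

2.976


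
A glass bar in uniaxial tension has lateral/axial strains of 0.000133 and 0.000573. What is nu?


Poisson's ratio: nu = lateral strain / axial strain
  nu = 0.000133 / 0.000573 = 0.2321

0.2321


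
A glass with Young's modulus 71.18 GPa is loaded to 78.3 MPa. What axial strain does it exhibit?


Rearrange E = sigma / epsilon:
  epsilon = sigma / E
  E (MPa) = 71.18 * 1000 = 71180
  epsilon = 78.3 / 71180 = 0.0011

0.0011


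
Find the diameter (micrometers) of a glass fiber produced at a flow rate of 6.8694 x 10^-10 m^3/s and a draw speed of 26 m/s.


Cross-sectional area from continuity:
  A = Q / v = 6.8694 x 10^-10 / 26 = 2.642077 x 10^-11 m^2
Diameter from circular cross-section:
  d = sqrt(4A / pi) * 10^6 (m -> um)
  d = sqrt(4 * 2.642077 x 10^-11 / pi) * 10^6 = 5.8 um

5.8 um


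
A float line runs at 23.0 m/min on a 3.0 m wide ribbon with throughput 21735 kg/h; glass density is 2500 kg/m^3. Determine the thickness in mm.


Ribbon cross-section from mass balance:
  Volume rate = throughput / density = 21735 / 2500 = 8.694 m^3/h
  thickness = volume rate / (speed * 60 * width), i.e.
  thickness = throughput / (60 * speed * width * density) * 1000
  thickness = 21735 / (60 * 23.0 * 3.0 * 2500) * 1000 = 2.1 mm

2.1 mm


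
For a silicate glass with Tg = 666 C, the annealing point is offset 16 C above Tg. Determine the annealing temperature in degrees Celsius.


The annealing temperature is Tg plus the offset:
  T_anneal = 666 + 16 = 682 C

682 C


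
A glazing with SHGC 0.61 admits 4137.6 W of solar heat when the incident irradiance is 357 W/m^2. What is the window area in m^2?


Rearrange Q = Area * SHGC * Irradiance:
  Area = Q / (SHGC * Irradiance)
  Area = 4137.6 / (0.61 * 357) = 19.0 m^2

19.0 m^2


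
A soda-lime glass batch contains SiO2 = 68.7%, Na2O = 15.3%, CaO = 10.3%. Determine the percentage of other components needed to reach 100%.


Sum the three major oxides:
  SiO2 + Na2O + CaO = 68.7 + 15.3 + 10.3 = 94.3%
Subtract from 100%:
  Others = 100 - 94.3 = 5.7%

5.7%


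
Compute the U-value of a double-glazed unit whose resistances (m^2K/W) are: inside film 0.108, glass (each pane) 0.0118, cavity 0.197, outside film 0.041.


Total thermal resistance (series):
  R_total = R_in + R_glass + R_air + R_glass + R_out
  R_total = 0.108 + 0.0118 + 0.197 + 0.0118 + 0.041 = 0.3696 m^2K/W
U-value = 1 / R_total = 1 / 0.3696 = 2.706 W/m^2K

2.706 W/m^2K


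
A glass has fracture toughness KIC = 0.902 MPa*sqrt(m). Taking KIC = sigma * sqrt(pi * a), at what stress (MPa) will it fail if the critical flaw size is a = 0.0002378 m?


Rearrange KIC = sigma * sqrt(pi * a):
  sigma = KIC / sqrt(pi * a)
  sqrt(pi * 0.0002378) = 0.027333
  sigma = 0.902 / 0.027333 = 33.0 MPa

33.0 MPa


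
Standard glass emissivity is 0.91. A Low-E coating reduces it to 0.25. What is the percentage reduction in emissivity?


Percentage reduction = (1 - coated/uncoated) * 100
  Ratio = 0.25 / 0.91 = 0.2747
  Reduction = (1 - 0.2747) * 100 = 72.5%

72.5%


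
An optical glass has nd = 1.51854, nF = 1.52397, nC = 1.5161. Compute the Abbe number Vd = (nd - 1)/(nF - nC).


Abbe number formula: Vd = (nd - 1) / (nF - nC)
  nd - 1 = 1.51854 - 1 = 0.51854
  nF - nC = 1.52397 - 1.5161 = 0.00787
  Vd = 0.51854 / 0.00787 = 65.89

65.89


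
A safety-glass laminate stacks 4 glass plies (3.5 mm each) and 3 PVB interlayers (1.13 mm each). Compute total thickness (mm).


Total thickness = glass contribution + PVB contribution
  Glass: 4 * 3.5 = 14.0 mm
  PVB: 3 * 1.13 = 3.39 mm
  Total = 14.0 + 3.39 = 17.39 mm

17.39 mm


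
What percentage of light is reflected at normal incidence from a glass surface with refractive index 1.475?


Fresnel reflectance at normal incidence:
  R = ((n - 1)/(n + 1))^2
  (n - 1)/(n + 1) = (1.475 - 1)/(1.475 + 1) = 0.191919
  R = 0.191919^2 = 0.0368329
  R(%) = 0.0368329 * 100 = 3.683%

3.683%


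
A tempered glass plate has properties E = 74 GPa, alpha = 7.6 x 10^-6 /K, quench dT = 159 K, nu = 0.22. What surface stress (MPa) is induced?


Tempering stress: sigma = E * alpha * dT / (1 - nu)
  E (MPa) = 74 * 1000 = 74000
  Numerator = 74000 * (7.6 x 10^-6) * 159 = 89.4216
  Denominator = 1 - 0.22 = 0.78
  sigma = 89.4216 / 0.78 = 114.6 MPa

114.6 MPa


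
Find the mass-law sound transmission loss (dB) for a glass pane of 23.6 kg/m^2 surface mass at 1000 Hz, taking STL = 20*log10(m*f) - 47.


Mass law: STL = 20 * log10(m * f) - 47
  m * f = 23.6 * 1000 = 23600
  log10(23600) = 4.37291
  STL = 20 * 4.37291 - 47 = 87.4582 - 47 = 40.5 dB

40.5 dB


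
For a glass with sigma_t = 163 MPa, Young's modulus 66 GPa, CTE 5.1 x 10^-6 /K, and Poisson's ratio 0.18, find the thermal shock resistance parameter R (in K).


Thermal shock resistance: R = sigma * (1 - nu) / (E * alpha)
  Numerator = 163 * (1 - 0.18) = 133.66
  Denominator = 66 * 1000 * (5.1 x 10^-6) = 0.3366
  R = 133.66 / 0.3366 = 397.1 K

397.1 K


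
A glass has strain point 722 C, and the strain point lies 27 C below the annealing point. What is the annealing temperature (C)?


T_anneal = T_strain + gap:
  T_anneal = 722 + 27 = 749 C

749 C


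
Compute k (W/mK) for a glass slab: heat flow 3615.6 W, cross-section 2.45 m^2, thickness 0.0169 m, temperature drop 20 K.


Fourier's law rearranged: k = Q * t / (A * dT)
  Numerator = 3615.6 * 0.0169 = 61.10364
  Denominator = 2.45 * 20 = 49.0
  k = 61.10364 / 49.0 = 1.247 W/mK

1.247 W/mK


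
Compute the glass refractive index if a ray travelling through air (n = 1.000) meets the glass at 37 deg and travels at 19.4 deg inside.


Apply Snell's law: n1 * sin(theta1) = n2 * sin(theta2)
  n2 = n1 * sin(theta1) / sin(theta2)
  sin(37) = 0.601815
  sin(19.4) = 0.332161
  n2 = 1.000 * 0.601815 / 0.332161 = 1.8118

1.8118


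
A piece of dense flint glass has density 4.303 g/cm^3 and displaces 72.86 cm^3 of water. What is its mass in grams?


Rearrange rho = m / V:
  m = rho * V
  m = 4.303 * 72.86 = 313.517 g

313.517 g


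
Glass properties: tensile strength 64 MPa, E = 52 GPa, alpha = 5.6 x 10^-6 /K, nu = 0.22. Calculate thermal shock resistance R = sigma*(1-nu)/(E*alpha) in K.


Thermal shock resistance: R = sigma * (1 - nu) / (E * alpha)
  Numerator = 64 * (1 - 0.22) = 49.92
  Denominator = 52 * 1000 * (5.6 x 10^-6) = 0.2912
  R = 49.92 / 0.2912 = 171.4 K

171.4 K


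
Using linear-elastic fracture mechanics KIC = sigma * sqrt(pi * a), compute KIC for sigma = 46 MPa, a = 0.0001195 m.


Fracture toughness: KIC = sigma * sqrt(pi * a)
  pi * a = pi * 0.0001195 = 0.00037542
  sqrt(pi * a) = 0.019376
  KIC = 46 * 0.019376 = 0.891 MPa*sqrt(m)

0.891 MPa*sqrt(m)


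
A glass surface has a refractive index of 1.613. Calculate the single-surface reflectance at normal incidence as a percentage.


Fresnel reflectance at normal incidence:
  R = ((n - 1)/(n + 1))^2
  (n - 1)/(n + 1) = (1.613 - 1)/(1.613 + 1) = 0.234596
  R = 0.234596^2 = 0.0550353
  R(%) = 0.0550353 * 100 = 5.504%

5.504%


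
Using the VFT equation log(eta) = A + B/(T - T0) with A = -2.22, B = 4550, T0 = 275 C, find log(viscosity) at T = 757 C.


VFT equation: log(eta) = A + B / (T - T0)
  T - T0 = 757 - 275 = 482
  B / (T - T0) = 4550 / 482 = 9.44
  log(eta) = -2.22 + 9.44 = 7.22

7.22


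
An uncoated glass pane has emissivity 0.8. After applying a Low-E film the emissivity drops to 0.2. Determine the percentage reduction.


Percentage reduction = (1 - coated/uncoated) * 100
  Ratio = 0.2 / 0.8 = 0.25
  Reduction = (1 - 0.25) * 100 = 75.0%

75.0%


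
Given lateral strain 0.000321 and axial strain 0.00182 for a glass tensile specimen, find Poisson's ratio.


Poisson's ratio: nu = lateral strain / axial strain
  nu = 0.000321 / 0.00182 = 0.1764

0.1764


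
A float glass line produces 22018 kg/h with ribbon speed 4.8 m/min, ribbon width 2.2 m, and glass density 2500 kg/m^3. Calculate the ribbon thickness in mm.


Ribbon cross-section from mass balance:
  Volume rate = throughput / density = 22018 / 2500 = 8.8072 m^3/h
  thickness = volume rate / (speed * 60 * width), i.e.
  thickness = throughput / (60 * speed * width * density) * 1000
  thickness = 22018 / (60 * 4.8 * 2.2 * 2500) * 1000 = 13.9 mm

13.9 mm


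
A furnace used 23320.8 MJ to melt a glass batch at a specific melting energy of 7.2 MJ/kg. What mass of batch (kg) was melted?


Rearrange E = m * s for m:
  m = E / s
  m = 23320.8 / 7.2 = 3239.0 kg

3239.0 kg


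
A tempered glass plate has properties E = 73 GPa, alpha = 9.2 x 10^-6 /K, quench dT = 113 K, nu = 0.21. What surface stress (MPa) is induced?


Tempering stress: sigma = E * alpha * dT / (1 - nu)
  E (MPa) = 73 * 1000 = 73000
  Numerator = 73000 * (9.2 x 10^-6) * 113 = 75.8908
  Denominator = 1 - 0.21 = 0.79
  sigma = 75.8908 / 0.79 = 96.1 MPa

96.1 MPa


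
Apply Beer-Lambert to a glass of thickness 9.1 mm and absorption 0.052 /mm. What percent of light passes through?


Beer-Lambert law: T = exp(-alpha * thickness)
  exponent = -0.052 * 9.1 = -0.4732
  T = exp(-0.4732) = 0.623
  Percentage = 0.623 * 100 = 62.3%

62.3%


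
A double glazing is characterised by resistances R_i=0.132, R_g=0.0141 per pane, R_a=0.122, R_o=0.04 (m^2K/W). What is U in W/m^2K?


Total thermal resistance (series):
  R_total = R_in + R_glass + R_air + R_glass + R_out
  R_total = 0.132 + 0.0141 + 0.122 + 0.0141 + 0.04 = 0.3222 m^2K/W
U-value = 1 / R_total = 1 / 0.3222 = 3.104 W/m^2K

3.104 W/m^2K


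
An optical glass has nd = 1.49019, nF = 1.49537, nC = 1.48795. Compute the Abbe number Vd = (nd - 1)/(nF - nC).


Abbe number formula: Vd = (nd - 1) / (nF - nC)
  nd - 1 = 1.49019 - 1 = 0.49019
  nF - nC = 1.49537 - 1.48795 = 0.00742
  Vd = 0.49019 / 0.00742 = 66.06

66.06


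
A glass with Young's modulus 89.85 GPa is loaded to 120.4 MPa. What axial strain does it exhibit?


Rearrange E = sigma / epsilon:
  epsilon = sigma / E
  E (MPa) = 89.85 * 1000 = 89850
  epsilon = 120.4 / 89850 = 0.00134

0.00134


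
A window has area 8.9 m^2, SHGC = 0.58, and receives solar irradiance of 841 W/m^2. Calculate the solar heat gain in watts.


Solar heat gain: Q = Area * SHGC * Irradiance
  Q = 8.9 * 0.58 * 841 = 4341.2 W

4341.2 W


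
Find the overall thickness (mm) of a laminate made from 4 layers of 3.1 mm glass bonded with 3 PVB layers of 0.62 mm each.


Total thickness = glass contribution + PVB contribution
  Glass: 4 * 3.1 = 12.4 mm
  PVB: 3 * 0.62 = 1.86 mm
  Total = 12.4 + 1.86 = 14.26 mm

14.26 mm


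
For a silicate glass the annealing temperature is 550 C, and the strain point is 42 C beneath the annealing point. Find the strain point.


Strain point = annealing point - difference:
  T_strain = 550 - 42 = 508 C

508 C


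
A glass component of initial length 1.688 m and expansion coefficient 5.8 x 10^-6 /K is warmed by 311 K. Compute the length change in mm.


Thermal expansion formula: dL = alpha * L0 * dT
  dL = (5.8 x 10^-6) * 1.688 * 311 = 0.00304481 m
Convert to mm: 0.00304481 * 1000 = 3.0448 mm

3.0448 mm


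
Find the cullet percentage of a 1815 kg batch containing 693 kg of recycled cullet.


Cullet ratio = (cullet mass / total batch mass) * 100
  Ratio = 693 / 1815 * 100 = 38.18%

38.18%


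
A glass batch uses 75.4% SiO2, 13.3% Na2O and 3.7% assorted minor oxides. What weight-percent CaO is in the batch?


Pieces sum to 100%:
  CaO = 100 - (SiO2 + Na2O + others)
  CaO = 100 - (75.4 + 13.3 + 3.7) = 7.6%

7.6%


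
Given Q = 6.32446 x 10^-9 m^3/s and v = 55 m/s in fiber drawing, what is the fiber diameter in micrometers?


Cross-sectional area from continuity:
  A = Q / v = 6.32446 x 10^-9 / 55 = 1.149902 x 10^-10 m^2
Diameter from circular cross-section:
  d = sqrt(4A / pi) * 10^6 (m -> um)
  d = sqrt(4 * 1.149902 x 10^-10 / pi) * 10^6 = 12.1 um

12.1 um


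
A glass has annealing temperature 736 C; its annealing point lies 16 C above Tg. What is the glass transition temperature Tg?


Rearrange T_anneal = Tg + offset for Tg:
  Tg = T_anneal - offset = 736 - 16 = 720 C

720 C


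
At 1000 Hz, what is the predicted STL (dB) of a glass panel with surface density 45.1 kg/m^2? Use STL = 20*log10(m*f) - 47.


Mass law: STL = 20 * log10(m * f) - 47
  m * f = 45.1 * 1000 = 45100
  log10(45100) = 4.65418
  STL = 20 * 4.65418 - 47 = 93.0836 - 47 = 46.1 dB

46.1 dB


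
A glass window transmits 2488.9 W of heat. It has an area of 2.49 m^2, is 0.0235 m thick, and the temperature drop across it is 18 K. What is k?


Fourier's law rearranged: k = Q * t / (A * dT)
  Numerator = 2488.9 * 0.0235 = 58.48915
  Denominator = 2.49 * 18 = 44.82
  k = 58.48915 / 44.82 = 1.305 W/mK

1.305 W/mK


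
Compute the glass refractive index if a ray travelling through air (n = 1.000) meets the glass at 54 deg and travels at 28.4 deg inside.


Apply Snell's law: n1 * sin(theta1) = n2 * sin(theta2)
  n2 = n1 * sin(theta1) / sin(theta2)
  sin(54) = 0.809017
  sin(28.4) = 0.475624
  n2 = 1.000 * 0.809017 / 0.475624 = 1.701

1.701


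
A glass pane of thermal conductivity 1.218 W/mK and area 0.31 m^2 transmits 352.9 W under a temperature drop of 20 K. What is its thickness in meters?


Fourier's law: t = k * A * dT / Q
  t = 1.218 * 0.31 * 20 / 352.9
  t = 7.5516 / 352.9 = 0.0214 m

0.0214 m


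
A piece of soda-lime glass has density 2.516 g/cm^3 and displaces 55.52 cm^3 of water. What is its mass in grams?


Rearrange rho = m / V:
  m = rho * V
  m = 2.516 * 55.52 = 139.688 g

139.688 g


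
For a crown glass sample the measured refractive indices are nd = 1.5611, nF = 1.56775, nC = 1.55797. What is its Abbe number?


Abbe number formula: Vd = (nd - 1) / (nF - nC)
  nd - 1 = 1.5611 - 1 = 0.5611
  nF - nC = 1.56775 - 1.55797 = 0.00978
  Vd = 0.5611 / 0.00978 = 57.37

57.37


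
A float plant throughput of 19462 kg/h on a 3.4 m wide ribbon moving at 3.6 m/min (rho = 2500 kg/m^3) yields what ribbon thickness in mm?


Ribbon cross-section from mass balance:
  Volume rate = throughput / density = 19462 / 2500 = 7.7848 m^3/h
  thickness = volume rate / (speed * 60 * width), i.e.
  thickness = throughput / (60 * speed * width * density) * 1000
  thickness = 19462 / (60 * 3.6 * 3.4 * 2500) * 1000 = 10.6 mm

10.6 mm


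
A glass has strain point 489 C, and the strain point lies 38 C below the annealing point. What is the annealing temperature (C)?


T_anneal = T_strain + gap:
  T_anneal = 489 + 38 = 527 C

527 C


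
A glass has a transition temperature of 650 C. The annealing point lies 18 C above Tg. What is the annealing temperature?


The annealing temperature is Tg plus the offset:
  T_anneal = 650 + 18 = 668 C

668 C


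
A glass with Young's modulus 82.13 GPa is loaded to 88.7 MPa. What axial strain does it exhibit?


Rearrange E = sigma / epsilon:
  epsilon = sigma / E
  E (MPa) = 82.13 * 1000 = 82130
  epsilon = 88.7 / 82130 = 0.00108

0.00108


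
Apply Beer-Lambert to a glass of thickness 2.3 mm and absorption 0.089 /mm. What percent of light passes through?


Beer-Lambert law: T = exp(-alpha * thickness)
  exponent = -0.089 * 2.3 = -0.2047
  T = exp(-0.2047) = 0.8149
  Percentage = 0.8149 * 100 = 81.49%

81.49%


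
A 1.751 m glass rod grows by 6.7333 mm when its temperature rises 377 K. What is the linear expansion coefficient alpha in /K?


Rearrange dL = alpha * L0 * dT for alpha:
  alpha = dL / (L0 * dT)
  alpha = (6.7333 / 1000) / (1.751 * 377) = 0.0000102 /K = 1.02 x 10^-5 /K

1.02 x 10^-5 /K


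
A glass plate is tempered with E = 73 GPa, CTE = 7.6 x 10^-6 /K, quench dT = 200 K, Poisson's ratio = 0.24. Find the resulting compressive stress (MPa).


Tempering stress: sigma = E * alpha * dT / (1 - nu)
  E (MPa) = 73 * 1000 = 73000
  Numerator = 73000 * (7.6 x 10^-6) * 200 = 110.96
  Denominator = 1 - 0.24 = 0.76
  sigma = 110.96 / 0.76 = 146.0 MPa

146.0 MPa


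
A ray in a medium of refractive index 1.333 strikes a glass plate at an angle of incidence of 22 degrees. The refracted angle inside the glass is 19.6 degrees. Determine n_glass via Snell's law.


Apply Snell's law: n1 * sin(theta1) = n2 * sin(theta2)
  n2 = n1 * sin(theta1) / sin(theta2)
  sin(22) = 0.374607
  sin(19.6) = 0.335452
  n2 = 1.333 * 0.374607 / 0.335452 = 1.4886

1.4886


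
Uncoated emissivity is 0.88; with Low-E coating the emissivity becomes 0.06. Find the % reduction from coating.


Percentage reduction = (1 - coated/uncoated) * 100
  Ratio = 0.06 / 0.88 = 0.0682
  Reduction = (1 - 0.0682) * 100 = 93.2%

93.2%


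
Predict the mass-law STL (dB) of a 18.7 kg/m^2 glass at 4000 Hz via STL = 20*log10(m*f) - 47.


Mass law: STL = 20 * log10(m * f) - 47
  m * f = 18.7 * 4000 = 74800
  log10(74800) = 4.8739
  STL = 20 * 4.8739 - 47 = 97.478 - 47 = 50.5 dB

50.5 dB


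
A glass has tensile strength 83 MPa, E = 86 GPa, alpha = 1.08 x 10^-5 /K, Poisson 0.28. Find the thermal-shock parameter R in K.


Thermal shock resistance: R = sigma * (1 - nu) / (E * alpha)
  Numerator = 83 * (1 - 0.28) = 59.76
  Denominator = 86 * 1000 * (1.08 x 10^-5) = 0.9288
  R = 59.76 / 0.9288 = 64.3 K

64.3 K


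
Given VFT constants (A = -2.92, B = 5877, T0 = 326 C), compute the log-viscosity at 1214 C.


VFT equation: log(eta) = A + B / (T - T0)
  T - T0 = 1214 - 326 = 888
  B / (T - T0) = 5877 / 888 = 6.618
  log(eta) = -2.92 + 6.618 = 3.698

3.698


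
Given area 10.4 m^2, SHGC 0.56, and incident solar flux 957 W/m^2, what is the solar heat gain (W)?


Solar heat gain: Q = Area * SHGC * Irradiance
  Q = 10.4 * 0.56 * 957 = 5573.6 W

5573.6 W


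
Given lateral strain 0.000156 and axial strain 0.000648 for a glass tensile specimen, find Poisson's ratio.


Poisson's ratio: nu = lateral strain / axial strain
  nu = 0.000156 / 0.000648 = 0.2407

0.2407


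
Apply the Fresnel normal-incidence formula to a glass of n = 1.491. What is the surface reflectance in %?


Fresnel reflectance at normal incidence:
  R = ((n - 1)/(n + 1))^2
  (n - 1)/(n + 1) = (1.491 - 1)/(1.491 + 1) = 0.19711
  R = 0.19711^2 = 0.0388524
  R(%) = 0.0388524 * 100 = 3.885%

3.885%


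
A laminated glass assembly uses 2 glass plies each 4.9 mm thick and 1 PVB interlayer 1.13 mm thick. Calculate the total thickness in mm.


Total thickness = glass contribution + PVB contribution
  Glass: 2 * 4.9 = 9.8 mm
  PVB: 1 * 1.13 = 1.13 mm
  Total = 9.8 + 1.13 = 10.93 mm

10.93 mm


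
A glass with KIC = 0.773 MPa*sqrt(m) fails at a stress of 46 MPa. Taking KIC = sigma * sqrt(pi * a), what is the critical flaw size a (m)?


Rearrange KIC = sigma * sqrt(pi * a):
  sqrt(pi * a) = KIC / sigma
  sqrt(pi * a) = 0.773 / 46 = 0.016804
  a = (KIC / sigma)^2 / pi
  a = 0.016804^2 / pi = 0.0000899 m

0.0000899 m


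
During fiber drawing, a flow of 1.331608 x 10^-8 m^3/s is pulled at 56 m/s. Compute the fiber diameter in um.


Cross-sectional area from continuity:
  A = Q / v = 1.331608 x 10^-8 / 56 = 2.377871 x 10^-10 m^2
Diameter from circular cross-section:
  d = sqrt(4A / pi) * 10^6 (m -> um)
  d = sqrt(4 * 2.377871 x 10^-10 / pi) * 10^6 = 17.4 um

17.4 um


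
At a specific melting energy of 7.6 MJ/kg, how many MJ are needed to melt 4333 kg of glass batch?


Total energy = mass * specific energy
  E = 4333 * 7.6 = 32930.8 MJ

32930.8 MJ


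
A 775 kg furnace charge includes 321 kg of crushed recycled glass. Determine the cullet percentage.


Cullet ratio = (cullet mass / total batch mass) * 100
  Ratio = 321 / 775 * 100 = 41.42%

41.42%


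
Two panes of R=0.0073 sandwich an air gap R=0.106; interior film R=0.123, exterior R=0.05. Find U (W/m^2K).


Total thermal resistance (series):
  R_total = R_in + R_glass + R_air + R_glass + R_out
  R_total = 0.123 + 0.0073 + 0.106 + 0.0073 + 0.05 = 0.2936 m^2K/W
U-value = 1 / R_total = 1 / 0.2936 = 3.406 W/m^2K

3.406 W/m^2K


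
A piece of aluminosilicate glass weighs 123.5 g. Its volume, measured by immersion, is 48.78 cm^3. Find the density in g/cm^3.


Use the definition of density:
  rho = mass / volume
  rho = 123.5 / 48.78 = 2.532 g/cm^3

2.532 g/cm^3


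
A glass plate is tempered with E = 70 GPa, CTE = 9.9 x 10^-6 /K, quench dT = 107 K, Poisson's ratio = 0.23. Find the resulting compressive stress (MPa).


Tempering stress: sigma = E * alpha * dT / (1 - nu)
  E (MPa) = 70 * 1000 = 70000
  Numerator = 70000 * (9.9 x 10^-6) * 107 = 74.151
  Denominator = 1 - 0.23 = 0.77
  sigma = 74.151 / 0.77 = 96.3 MPa

96.3 MPa


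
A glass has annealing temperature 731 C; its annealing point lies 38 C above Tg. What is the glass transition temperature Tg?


Rearrange T_anneal = Tg + offset for Tg:
  Tg = T_anneal - offset = 731 - 38 = 693 C

693 C


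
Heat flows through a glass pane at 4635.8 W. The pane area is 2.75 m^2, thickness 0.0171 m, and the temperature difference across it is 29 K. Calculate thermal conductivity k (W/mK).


Fourier's law rearranged: k = Q * t / (A * dT)
  Numerator = 4635.8 * 0.0171 = 79.27218
  Denominator = 2.75 * 29 = 79.75
  k = 79.27218 / 79.75 = 0.994 W/mK

0.994 W/mK


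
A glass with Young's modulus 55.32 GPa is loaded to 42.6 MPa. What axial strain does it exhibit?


Rearrange E = sigma / epsilon:
  epsilon = sigma / E
  E (MPa) = 55.32 * 1000 = 55320
  epsilon = 42.6 / 55320 = 0.00077

0.00077


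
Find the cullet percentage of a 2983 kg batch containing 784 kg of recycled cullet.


Cullet ratio = (cullet mass / total batch mass) * 100
  Ratio = 784 / 2983 * 100 = 26.28%

26.28%


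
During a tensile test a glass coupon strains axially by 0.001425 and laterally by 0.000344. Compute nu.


Poisson's ratio: nu = lateral strain / axial strain
  nu = 0.000344 / 0.001425 = 0.2414

0.2414


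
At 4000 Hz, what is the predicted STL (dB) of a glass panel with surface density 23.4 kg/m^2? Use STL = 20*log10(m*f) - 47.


Mass law: STL = 20 * log10(m * f) - 47
  m * f = 23.4 * 4000 = 93600
  log10(93600) = 4.97128
  STL = 20 * 4.97128 - 47 = 99.4256 - 47 = 52.4 dB

52.4 dB


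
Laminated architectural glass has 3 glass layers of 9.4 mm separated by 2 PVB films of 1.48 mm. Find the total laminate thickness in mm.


Total thickness = glass contribution + PVB contribution
  Glass: 3 * 9.4 = 28.2 mm
  PVB: 2 * 1.48 = 2.96 mm
  Total = 28.2 + 2.96 = 31.16 mm

31.16 mm


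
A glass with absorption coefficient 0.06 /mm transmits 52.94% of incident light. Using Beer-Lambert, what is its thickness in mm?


Rearrange T = exp(-alpha * thickness):
  thickness = -ln(T) / alpha
  T = 52.94/100 = 0.5294
  ln(T) = -0.63601
  -ln(T) = 0.63601
  thickness = 0.63601 / 0.06 = 10.6 mm

10.6 mm


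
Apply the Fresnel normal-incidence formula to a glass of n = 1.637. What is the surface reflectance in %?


Fresnel reflectance at normal incidence:
  R = ((n - 1)/(n + 1))^2
  (n - 1)/(n + 1) = (1.637 - 1)/(1.637 + 1) = 0.241562
  R = 0.241562^2 = 0.0583522
  R(%) = 0.0583522 * 100 = 5.835%

5.835%


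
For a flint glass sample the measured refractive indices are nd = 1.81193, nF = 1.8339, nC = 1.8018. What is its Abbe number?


Abbe number formula: Vd = (nd - 1) / (nF - nC)
  nd - 1 = 1.81193 - 1 = 0.81193
  nF - nC = 1.8339 - 1.8018 = 0.0321
  Vd = 0.81193 / 0.0321 = 25.29

25.29


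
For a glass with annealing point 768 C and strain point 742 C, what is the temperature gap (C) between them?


Gap = T_anneal - T_strain:
  gap = 768 - 742 = 26 C

26 C


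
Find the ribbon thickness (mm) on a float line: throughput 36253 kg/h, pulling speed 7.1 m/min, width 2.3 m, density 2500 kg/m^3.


Ribbon cross-section from mass balance:
  Volume rate = throughput / density = 36253 / 2500 = 14.5012 m^3/h
  thickness = volume rate / (speed * 60 * width), i.e.
  thickness = throughput / (60 * speed * width * density) * 1000
  thickness = 36253 / (60 * 7.1 * 2.3 * 2500) * 1000 = 14.8 mm

14.8 mm


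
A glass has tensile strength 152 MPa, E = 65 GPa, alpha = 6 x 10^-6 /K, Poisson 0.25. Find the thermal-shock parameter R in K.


Thermal shock resistance: R = sigma * (1 - nu) / (E * alpha)
  Numerator = 152 * (1 - 0.25) = 114.0
  Denominator = 65 * 1000 * (6 x 10^-6) = 0.39
  R = 114.0 / 0.39 = 292.3 K

292.3 K


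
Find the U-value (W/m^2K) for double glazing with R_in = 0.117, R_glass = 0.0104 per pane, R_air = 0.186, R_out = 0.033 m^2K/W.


Total thermal resistance (series):
  R_total = R_in + R_glass + R_air + R_glass + R_out
  R_total = 0.117 + 0.0104 + 0.186 + 0.0104 + 0.033 = 0.3568 m^2K/W
U-value = 1 / R_total = 1 / 0.3568 = 2.803 W/m^2K

2.803 W/m^2K


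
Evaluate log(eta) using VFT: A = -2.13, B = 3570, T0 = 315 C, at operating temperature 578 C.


VFT equation: log(eta) = A + B / (T - T0)
  T - T0 = 578 - 315 = 263
  B / (T - T0) = 3570 / 263 = 13.574
  log(eta) = -2.13 + 13.574 = 11.444

11.444


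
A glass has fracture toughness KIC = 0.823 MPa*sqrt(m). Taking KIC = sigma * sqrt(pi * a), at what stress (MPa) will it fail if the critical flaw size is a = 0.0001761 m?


Rearrange KIC = sigma * sqrt(pi * a):
  sigma = KIC / sqrt(pi * a)
  sqrt(pi * 0.0001761) = 0.023521
  sigma = 0.823 / 0.023521 = 34.99 MPa

34.99 MPa


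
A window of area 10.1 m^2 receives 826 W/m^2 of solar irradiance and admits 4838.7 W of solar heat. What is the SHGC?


Rearrange Q = Area * SHGC * Irradiance:
  SHGC = Q / (Area * Irradiance)
  SHGC = 4838.7 / (10.1 * 826) = 0.58

0.58


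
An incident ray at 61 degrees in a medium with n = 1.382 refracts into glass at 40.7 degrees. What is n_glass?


Apply Snell's law: n1 * sin(theta1) = n2 * sin(theta2)
  n2 = n1 * sin(theta1) / sin(theta2)
  sin(61) = 0.87462
  sin(40.7) = 0.652098
  n2 = 1.382 * 0.87462 / 0.652098 = 1.8536

1.8536


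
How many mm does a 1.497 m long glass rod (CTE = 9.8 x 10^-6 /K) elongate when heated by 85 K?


Thermal expansion formula: dL = alpha * L0 * dT
  dL = (9.8 x 10^-6) * 1.497 * 85 = 0.001247 m
Convert to mm: 0.001247 * 1000 = 1.247 mm

1.247 mm
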